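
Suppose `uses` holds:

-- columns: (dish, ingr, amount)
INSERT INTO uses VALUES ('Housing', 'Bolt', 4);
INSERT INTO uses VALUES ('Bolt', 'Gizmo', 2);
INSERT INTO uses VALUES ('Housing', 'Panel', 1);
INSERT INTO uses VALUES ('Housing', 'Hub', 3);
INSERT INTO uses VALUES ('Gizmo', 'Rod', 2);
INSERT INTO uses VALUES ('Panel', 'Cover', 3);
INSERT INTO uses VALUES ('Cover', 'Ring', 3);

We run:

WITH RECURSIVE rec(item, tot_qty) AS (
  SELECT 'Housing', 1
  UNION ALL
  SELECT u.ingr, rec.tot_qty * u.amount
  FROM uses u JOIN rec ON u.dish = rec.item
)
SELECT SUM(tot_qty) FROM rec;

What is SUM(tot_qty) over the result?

45

Base: (Housing, tot_qty=1).
Iteration 1: components of {Housing} -> Bolt = 1*4 = 4, Hub = 1*3 = 3, Panel = 1*1 = 1.
Iteration 2: components of {Bolt,Hub,Panel} -> Cover = 1*3 = 3, Gizmo = 4*2 = 8.
Iteration 3: components of {Cover,Gizmo} -> Ring = 3*3 = 9, Rod = 8*2 = 16.
Iteration 4: no further components; recursion stops.
SUM(tot_qty) = 1 + 4 + 1 + 3 + 8 + 3 + 16 + 9 = 45.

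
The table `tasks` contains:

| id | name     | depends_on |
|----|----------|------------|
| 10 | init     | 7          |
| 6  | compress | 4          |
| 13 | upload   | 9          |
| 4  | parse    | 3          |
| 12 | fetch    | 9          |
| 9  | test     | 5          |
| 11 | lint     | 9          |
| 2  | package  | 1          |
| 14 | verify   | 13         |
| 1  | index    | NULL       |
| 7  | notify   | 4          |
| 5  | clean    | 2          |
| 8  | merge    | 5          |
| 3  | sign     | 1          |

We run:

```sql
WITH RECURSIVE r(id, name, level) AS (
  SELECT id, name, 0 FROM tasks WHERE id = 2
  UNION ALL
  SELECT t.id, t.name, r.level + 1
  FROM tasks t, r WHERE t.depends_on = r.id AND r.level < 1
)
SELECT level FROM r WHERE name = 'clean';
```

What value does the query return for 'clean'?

1

Base: id=2 (package) at level 0.
Iteration 1: rows with depends_on in {2} -> clean (id 5, level 1).
Iteration 2: level < 1 fails for all current rows; recursion stops.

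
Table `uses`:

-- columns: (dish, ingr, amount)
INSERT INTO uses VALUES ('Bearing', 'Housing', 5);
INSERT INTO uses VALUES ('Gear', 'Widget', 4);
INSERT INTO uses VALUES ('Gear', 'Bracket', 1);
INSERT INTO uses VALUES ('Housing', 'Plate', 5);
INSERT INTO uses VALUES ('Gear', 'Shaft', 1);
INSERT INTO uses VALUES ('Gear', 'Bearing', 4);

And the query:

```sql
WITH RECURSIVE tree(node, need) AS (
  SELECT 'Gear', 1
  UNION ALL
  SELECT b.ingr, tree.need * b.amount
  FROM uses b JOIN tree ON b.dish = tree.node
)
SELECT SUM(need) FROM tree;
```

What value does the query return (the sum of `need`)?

131

Base: (Gear, need=1).
Iteration 1: components of {Gear} -> Bearing = 1*4 = 4, Bracket = 1*1 = 1, Shaft = 1*1 = 1, Widget = 1*4 = 4.
Iteration 2: components of {Bearing,Bracket,Shaft,Widget} -> Housing = 4*5 = 20.
Iteration 3: components of {Housing} -> Plate = 20*5 = 100.
Iteration 4: no further components; recursion stops.
SUM(need) = 1 + 1 + 1 + 4 + 4 + 20 + 100 = 131.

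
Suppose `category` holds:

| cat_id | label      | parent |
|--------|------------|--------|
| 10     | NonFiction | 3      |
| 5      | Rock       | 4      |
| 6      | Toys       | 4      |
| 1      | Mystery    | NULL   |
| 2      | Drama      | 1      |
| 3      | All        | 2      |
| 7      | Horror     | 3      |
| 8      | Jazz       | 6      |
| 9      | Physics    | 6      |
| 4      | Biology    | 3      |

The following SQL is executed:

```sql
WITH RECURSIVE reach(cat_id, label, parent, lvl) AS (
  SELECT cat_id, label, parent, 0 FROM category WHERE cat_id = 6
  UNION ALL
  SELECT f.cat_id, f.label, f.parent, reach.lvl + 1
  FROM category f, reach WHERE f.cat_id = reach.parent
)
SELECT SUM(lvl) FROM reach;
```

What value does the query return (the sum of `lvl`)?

10

Base: cat_id=6 (Toys), parent=4, lvl 0.
Iteration 1: join on cat_id=4 -> Biology (id 4, parent=3, lvl 1).
Iteration 2: join on cat_id=3 -> All (id 3, parent=2, lvl 2).
Iteration 3: join on cat_id=2 -> Drama (id 2, parent=1, lvl 3).
Iteration 4: join on cat_id=1 -> Mystery (id 1, parent=NULL, lvl 4).
Iteration 5: parent is NULL; no match; recursion stops.
SUM(lvl) = 0 + 1 + 2 + 3 + 4 = 10.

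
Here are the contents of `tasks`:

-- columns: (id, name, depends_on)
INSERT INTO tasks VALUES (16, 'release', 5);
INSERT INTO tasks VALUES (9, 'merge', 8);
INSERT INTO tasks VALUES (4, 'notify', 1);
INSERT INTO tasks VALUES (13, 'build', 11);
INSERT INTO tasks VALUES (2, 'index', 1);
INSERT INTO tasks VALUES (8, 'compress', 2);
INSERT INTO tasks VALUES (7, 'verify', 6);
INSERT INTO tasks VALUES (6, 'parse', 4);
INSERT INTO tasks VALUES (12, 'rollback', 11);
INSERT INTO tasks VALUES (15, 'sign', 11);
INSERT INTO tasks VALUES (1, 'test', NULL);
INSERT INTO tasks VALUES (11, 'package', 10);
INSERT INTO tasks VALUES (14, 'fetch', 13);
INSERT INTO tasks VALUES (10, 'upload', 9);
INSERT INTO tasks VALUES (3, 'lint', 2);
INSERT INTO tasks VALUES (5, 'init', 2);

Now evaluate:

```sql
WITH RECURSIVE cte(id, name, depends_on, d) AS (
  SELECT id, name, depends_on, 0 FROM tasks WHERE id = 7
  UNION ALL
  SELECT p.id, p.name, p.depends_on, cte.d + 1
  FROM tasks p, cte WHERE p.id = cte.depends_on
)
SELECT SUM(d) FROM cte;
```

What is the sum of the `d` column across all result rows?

Base: id=7 (verify), depends_on=6, d 0.
Iteration 1: join on id=6 -> parse (id 6, depends_on=4, d 1).
Iteration 2: join on id=4 -> notify (id 4, depends_on=1, d 2).
Iteration 3: join on id=1 -> test (id 1, depends_on=NULL, d 3).
Iteration 4: depends_on is NULL; no match; recursion stops.
SUM(d) = 0 + 1 + 2 + 3 = 6.

6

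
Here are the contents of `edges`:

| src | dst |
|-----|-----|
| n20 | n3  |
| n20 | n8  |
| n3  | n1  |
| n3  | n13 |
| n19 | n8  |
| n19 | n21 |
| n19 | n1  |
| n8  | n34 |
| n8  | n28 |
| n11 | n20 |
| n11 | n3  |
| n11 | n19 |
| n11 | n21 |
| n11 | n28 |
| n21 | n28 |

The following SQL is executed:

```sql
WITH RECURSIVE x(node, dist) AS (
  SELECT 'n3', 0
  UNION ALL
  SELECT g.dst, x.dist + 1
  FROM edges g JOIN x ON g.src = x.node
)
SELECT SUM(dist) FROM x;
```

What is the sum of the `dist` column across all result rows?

Base: (n3, dist=0).
Iteration 1: edges from {n3} -> (n1, dist=1), (n13, dist=1).
Iteration 2: no outgoing edges from {n1,n13}; recursion stops.
SUM(dist) = 0 + 1 + 1 = 2.

2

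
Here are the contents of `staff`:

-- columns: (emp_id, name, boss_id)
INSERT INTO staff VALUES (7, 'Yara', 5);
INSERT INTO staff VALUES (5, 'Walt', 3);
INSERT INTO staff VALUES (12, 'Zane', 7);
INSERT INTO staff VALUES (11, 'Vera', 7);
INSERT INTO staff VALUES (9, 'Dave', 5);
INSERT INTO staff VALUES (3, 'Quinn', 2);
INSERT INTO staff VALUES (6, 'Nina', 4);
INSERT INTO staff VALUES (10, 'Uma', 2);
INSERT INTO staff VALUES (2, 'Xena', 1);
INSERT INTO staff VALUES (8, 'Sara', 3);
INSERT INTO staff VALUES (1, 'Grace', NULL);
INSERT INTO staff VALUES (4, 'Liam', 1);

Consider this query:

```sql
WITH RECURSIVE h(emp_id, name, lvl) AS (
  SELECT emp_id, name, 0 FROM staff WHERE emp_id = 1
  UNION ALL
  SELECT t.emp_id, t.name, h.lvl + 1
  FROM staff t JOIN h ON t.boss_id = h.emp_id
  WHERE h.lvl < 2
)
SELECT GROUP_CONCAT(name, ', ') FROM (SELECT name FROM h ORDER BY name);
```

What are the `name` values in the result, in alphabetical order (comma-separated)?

Base: emp_id=1 (Grace) at lvl 0.
Iteration 1: rows with boss_id in {1} -> Xena (id 2, lvl 1), Liam (id 4, lvl 1).
Iteration 2: rows with boss_id in {2,4} -> Quinn (id 3, lvl 2), Nina (id 6, lvl 2), Uma (id 10, lvl 2).
Iteration 3: lvl < 2 fails for all current rows; recursion stops.

Grace, Liam, Nina, Quinn, Uma, Xena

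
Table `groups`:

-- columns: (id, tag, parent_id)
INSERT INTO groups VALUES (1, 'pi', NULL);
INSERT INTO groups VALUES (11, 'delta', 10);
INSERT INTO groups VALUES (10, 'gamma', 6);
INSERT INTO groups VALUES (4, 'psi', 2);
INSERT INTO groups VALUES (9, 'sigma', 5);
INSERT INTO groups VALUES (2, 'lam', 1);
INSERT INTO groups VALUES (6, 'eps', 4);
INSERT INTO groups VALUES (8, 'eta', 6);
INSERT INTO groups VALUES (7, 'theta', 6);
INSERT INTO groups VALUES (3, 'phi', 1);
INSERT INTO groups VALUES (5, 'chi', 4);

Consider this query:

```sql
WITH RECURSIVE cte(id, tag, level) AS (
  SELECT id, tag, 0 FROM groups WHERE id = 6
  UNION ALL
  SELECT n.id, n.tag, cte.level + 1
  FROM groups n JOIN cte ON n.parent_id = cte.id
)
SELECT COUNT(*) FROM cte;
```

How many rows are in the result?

5

Base: id=6 (eps) at level 0.
Iteration 1: rows with parent_id in {6} -> theta (id 7, level 1), eta (id 8, level 1), gamma (id 10, level 1).
Iteration 2: rows with parent_id in {7,8,10} -> delta (id 11, level 2).
Iteration 3: no rows with parent_id in {11}; recursion stops.
Total rows emitted: 5.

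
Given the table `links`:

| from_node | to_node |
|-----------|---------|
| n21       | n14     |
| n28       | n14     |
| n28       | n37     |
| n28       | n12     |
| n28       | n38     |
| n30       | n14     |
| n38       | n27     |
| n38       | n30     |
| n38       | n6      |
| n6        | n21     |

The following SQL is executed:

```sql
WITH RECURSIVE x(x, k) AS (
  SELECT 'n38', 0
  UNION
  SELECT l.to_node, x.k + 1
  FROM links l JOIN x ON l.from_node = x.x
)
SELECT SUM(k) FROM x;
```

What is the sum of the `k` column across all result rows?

10

Base: (n38, k=0).
Iteration 1: edges from {n38} -> (n27, k=1), (n30, k=1), (n6, k=1).
Iteration 2: edges from {n27,n30,n6} -> (n14, k=2), (n21, k=2).
Iteration 3: edges from {n14,n21} -> (n14, k=3).
Iteration 4: no outgoing edges from {n14}; recursion stops.
SUM(k) = 0 + 1 + 1 + 1 + 2 + 2 + 3 = 10.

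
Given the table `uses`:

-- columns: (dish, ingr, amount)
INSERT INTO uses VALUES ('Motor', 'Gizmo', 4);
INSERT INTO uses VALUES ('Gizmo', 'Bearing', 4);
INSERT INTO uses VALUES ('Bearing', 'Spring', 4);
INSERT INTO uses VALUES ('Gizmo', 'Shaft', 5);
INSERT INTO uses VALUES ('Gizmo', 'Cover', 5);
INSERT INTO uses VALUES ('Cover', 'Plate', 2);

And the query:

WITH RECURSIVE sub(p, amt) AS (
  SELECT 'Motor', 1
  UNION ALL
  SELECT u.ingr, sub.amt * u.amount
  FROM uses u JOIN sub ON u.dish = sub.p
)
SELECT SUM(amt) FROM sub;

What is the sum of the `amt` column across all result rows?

165

Base: (Motor, amt=1).
Iteration 1: components of {Motor} -> Gizmo = 1*4 = 4.
Iteration 2: components of {Gizmo} -> Bearing = 4*4 = 16, Cover = 4*5 = 20, Shaft = 4*5 = 20.
Iteration 3: components of {Bearing,Cover,Shaft} -> Plate = 20*2 = 40, Spring = 16*4 = 64.
Iteration 4: no further components; recursion stops.
SUM(amt) = 1 + 4 + 16 + 20 + 20 + 64 + 40 = 165.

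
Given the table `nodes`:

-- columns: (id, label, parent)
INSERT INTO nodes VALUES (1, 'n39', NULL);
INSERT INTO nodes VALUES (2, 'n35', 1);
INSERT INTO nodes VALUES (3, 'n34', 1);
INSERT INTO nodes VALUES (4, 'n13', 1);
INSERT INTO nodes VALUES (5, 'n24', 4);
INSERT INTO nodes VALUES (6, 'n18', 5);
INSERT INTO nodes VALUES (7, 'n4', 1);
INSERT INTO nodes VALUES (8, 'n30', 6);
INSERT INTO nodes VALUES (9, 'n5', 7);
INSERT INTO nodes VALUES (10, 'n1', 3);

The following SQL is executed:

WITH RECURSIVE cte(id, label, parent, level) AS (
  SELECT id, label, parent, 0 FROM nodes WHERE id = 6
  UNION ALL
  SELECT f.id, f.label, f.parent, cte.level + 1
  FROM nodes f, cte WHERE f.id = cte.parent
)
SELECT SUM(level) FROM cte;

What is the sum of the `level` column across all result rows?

6

Base: id=6 (n18), parent=5, level 0.
Iteration 1: join on id=5 -> n24 (id 5, parent=4, level 1).
Iteration 2: join on id=4 -> n13 (id 4, parent=1, level 2).
Iteration 3: join on id=1 -> n39 (id 1, parent=NULL, level 3).
Iteration 4: parent is NULL; no match; recursion stops.
SUM(level) = 0 + 1 + 2 + 3 = 6.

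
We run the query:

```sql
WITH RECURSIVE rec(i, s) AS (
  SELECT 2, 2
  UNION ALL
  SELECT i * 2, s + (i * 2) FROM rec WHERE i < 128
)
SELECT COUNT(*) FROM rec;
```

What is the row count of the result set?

7

Base: i=2, s=2.
Iteration 1: 2 < 128 holds -> i = 2 * 2 = 4, s = 2 + 4 = 6.
Iteration 2: 4 < 128 holds -> i = 4 * 2 = 8, s = 6 + 8 = 14.
Iteration 3: 8 < 128 holds -> i = 8 * 2 = 16, s = 14 + 16 = 30.
Iteration 4: 16 < 128 holds -> i = 16 * 2 = 32, s = 30 + 32 = 62.
Iteration 5: 32 < 128 holds -> i = 32 * 2 = 64, s = 62 + 64 = 126.
Iteration 6: 64 < 128 holds -> i = 64 * 2 = 128, s = 126 + 128 = 254.
Iteration 7: 128 < 128 fails; recursion stops.
Total rows emitted: 7.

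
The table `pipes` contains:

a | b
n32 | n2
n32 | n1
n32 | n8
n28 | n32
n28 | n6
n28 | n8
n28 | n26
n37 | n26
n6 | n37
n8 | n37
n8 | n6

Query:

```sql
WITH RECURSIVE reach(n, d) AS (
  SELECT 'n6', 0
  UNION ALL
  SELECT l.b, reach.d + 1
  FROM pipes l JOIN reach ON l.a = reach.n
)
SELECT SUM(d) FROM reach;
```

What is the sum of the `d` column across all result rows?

3

Base: (n6, d=0).
Iteration 1: edges from {n6} -> (n37, d=1).
Iteration 2: edges from {n37} -> (n26, d=2).
Iteration 3: no outgoing edges from {n26}; recursion stops.
SUM(d) = 0 + 1 + 2 = 3.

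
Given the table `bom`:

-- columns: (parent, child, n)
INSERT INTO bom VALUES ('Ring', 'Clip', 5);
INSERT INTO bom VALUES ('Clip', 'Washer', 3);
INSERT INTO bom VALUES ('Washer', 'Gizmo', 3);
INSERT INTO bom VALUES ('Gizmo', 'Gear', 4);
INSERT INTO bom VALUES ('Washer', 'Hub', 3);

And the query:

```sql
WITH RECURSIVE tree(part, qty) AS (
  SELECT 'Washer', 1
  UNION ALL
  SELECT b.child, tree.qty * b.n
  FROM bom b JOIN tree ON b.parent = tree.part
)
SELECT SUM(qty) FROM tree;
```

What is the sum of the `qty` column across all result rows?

Base: (Washer, qty=1).
Iteration 1: components of {Washer} -> Gizmo = 1*3 = 3, Hub = 1*3 = 3.
Iteration 2: components of {Gizmo,Hub} -> Gear = 3*4 = 12.
Iteration 3: no further components; recursion stops.
SUM(qty) = 1 + 3 + 3 + 12 = 19.

19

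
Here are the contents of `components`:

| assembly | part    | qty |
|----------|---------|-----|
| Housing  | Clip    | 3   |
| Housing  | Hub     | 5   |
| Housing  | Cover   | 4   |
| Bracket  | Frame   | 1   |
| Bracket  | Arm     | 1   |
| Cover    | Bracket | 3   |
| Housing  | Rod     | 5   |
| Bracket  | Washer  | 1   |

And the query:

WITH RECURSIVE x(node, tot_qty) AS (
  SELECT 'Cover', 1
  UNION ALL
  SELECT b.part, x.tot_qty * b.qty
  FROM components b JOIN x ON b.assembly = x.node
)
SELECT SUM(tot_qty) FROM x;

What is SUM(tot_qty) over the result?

13

Base: (Cover, tot_qty=1).
Iteration 1: components of {Cover} -> Bracket = 1*3 = 3.
Iteration 2: components of {Bracket} -> Arm = 3*1 = 3, Frame = 3*1 = 3, Washer = 3*1 = 3.
Iteration 3: no further components; recursion stops.
SUM(tot_qty) = 1 + 3 + 3 + 3 + 3 = 13.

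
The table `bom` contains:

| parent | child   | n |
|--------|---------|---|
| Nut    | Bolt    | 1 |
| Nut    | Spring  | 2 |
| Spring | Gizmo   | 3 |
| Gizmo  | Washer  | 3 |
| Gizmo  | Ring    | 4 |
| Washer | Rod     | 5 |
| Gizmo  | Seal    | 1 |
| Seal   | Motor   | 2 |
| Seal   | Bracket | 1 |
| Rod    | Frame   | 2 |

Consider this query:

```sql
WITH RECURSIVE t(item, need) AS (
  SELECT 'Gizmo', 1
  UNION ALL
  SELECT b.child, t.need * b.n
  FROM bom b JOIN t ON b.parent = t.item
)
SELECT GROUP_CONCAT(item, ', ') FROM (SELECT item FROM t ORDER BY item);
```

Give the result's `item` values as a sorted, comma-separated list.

Base: (Gizmo, need=1).
Iteration 1: components of {Gizmo} -> Ring = 1*4 = 4, Seal = 1*1 = 1, Washer = 1*3 = 3.
Iteration 2: components of {Ring,Seal,Washer} -> Bracket = 1*1 = 1, Motor = 1*2 = 2, Rod = 3*5 = 15.
Iteration 3: components of {Bracket,Motor,Rod} -> Frame = 15*2 = 30.
Iteration 4: no further components; recursion stops.

Bracket, Frame, Gizmo, Motor, Ring, Rod, Seal, Washer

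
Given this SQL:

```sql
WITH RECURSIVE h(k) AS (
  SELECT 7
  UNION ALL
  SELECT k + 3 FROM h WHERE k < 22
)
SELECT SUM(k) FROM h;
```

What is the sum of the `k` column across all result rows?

87

Base: k=7.
Iteration 1: 7 < 22 holds -> k = 7 + 3 = 10.
Iteration 2: 10 < 22 holds -> k = 10 + 3 = 13.
Iteration 3: 13 < 22 holds -> k = 13 + 3 = 16.
Iteration 4: 16 < 22 holds -> k = 16 + 3 = 19.
Iteration 5: 19 < 22 holds -> k = 19 + 3 = 22.
Iteration 6: 22 < 22 fails; recursion stops.
SUM(k) = 7 + 10 + 13 + 16 + 19 + 22 = 87.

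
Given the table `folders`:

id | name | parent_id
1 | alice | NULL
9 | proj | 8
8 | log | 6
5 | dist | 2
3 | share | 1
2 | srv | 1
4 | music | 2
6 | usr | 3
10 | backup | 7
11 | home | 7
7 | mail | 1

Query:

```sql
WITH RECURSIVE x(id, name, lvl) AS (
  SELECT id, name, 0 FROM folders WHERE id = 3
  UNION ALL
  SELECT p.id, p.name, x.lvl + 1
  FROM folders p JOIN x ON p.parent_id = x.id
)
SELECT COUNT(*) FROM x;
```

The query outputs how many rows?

4

Base: id=3 (share) at lvl 0.
Iteration 1: rows with parent_id in {3} -> usr (id 6, lvl 1).
Iteration 2: rows with parent_id in {6} -> log (id 8, lvl 2).
Iteration 3: rows with parent_id in {8} -> proj (id 9, lvl 3).
Iteration 4: no rows with parent_id in {9}; recursion stops.
Total rows emitted: 4.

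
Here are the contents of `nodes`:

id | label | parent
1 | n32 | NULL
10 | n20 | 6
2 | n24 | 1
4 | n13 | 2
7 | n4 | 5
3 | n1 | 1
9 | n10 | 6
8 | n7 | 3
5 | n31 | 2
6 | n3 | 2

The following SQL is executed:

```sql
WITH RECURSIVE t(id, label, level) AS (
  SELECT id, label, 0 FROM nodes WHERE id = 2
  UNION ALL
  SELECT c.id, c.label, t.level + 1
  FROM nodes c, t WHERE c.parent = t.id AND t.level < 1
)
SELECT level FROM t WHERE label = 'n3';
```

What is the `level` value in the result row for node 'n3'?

1

Base: id=2 (n24) at level 0.
Iteration 1: rows with parent in {2} -> n13 (id 4, level 1), n31 (id 5, level 1), n3 (id 6, level 1).
Iteration 2: level < 1 fails for all current rows; recursion stops.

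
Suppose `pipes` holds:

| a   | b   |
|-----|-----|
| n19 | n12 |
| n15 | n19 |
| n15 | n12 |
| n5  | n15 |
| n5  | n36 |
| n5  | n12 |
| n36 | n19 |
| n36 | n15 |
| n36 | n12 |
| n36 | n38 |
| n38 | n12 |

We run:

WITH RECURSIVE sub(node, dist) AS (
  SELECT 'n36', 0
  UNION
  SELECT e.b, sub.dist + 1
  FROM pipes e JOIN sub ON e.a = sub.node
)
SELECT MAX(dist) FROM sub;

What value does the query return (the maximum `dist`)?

Base: (n36, dist=0).
Iteration 1: edges from {n36} -> (n12, dist=1), (n15, dist=1), (n19, dist=1), (n38, dist=1).
Iteration 2: edges from {n12,n15,n19,n38} -> (n12, dist=2), (n19, dist=2). [UNION drops 2 duplicate row(s)]
Iteration 3: edges from {n12,n19} -> (n12, dist=3).
Iteration 4: no outgoing edges from {n12}; recursion stops.
dist values: 0, 1, 1, 1, 1, 2, 2, 3; the maximum is 3.

3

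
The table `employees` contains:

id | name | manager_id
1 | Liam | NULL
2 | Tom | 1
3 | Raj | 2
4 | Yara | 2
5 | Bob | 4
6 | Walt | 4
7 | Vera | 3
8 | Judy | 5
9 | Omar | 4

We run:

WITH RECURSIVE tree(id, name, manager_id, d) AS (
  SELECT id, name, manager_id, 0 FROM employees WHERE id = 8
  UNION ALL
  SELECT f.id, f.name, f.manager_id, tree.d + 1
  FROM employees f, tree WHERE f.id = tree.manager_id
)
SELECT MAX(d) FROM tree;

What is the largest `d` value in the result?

4

Base: id=8 (Judy), manager_id=5, d 0.
Iteration 1: join on id=5 -> Bob (id 5, manager_id=4, d 1).
Iteration 2: join on id=4 -> Yara (id 4, manager_id=2, d 2).
Iteration 3: join on id=2 -> Tom (id 2, manager_id=1, d 3).
Iteration 4: join on id=1 -> Liam (id 1, manager_id=NULL, d 4).
Iteration 5: manager_id is NULL; no match; recursion stops.
d values: 0, 1, 2, 3, 4; the maximum is 4.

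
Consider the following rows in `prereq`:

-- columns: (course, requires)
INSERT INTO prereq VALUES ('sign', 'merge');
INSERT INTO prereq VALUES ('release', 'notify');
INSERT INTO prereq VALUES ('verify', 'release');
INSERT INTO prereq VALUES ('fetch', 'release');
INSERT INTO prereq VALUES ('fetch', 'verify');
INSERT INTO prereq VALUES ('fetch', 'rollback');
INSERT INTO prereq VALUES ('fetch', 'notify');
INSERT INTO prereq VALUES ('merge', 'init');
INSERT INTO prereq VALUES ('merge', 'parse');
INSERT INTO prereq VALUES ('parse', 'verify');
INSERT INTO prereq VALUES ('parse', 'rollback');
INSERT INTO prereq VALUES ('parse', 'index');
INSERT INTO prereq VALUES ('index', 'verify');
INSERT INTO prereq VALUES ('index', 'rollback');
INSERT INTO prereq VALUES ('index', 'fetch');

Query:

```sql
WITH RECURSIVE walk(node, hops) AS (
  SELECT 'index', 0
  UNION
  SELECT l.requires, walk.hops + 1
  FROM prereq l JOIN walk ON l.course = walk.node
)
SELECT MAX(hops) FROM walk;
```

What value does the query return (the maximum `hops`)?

4

Base: (index, hops=0).
Iteration 1: edges from {index} -> (fetch, hops=1), (rollback, hops=1), (verify, hops=1).
Iteration 2: edges from {fetch,rollback,verify} -> (notify, hops=2), (release, hops=2), (rollback, hops=2), (verify, hops=2). [UNION drops 1 duplicate row(s)]
Iteration 3: edges from {notify,release,rollback,verify} -> (notify, hops=3), (release, hops=3).
Iteration 4: edges from {notify,release} -> (notify, hops=4).
Iteration 5: no outgoing edges from {notify}; recursion stops.
hops values: 0, 1, 1, 1, 2, 2, 2, 2, 3, 3, 4; the maximum is 4.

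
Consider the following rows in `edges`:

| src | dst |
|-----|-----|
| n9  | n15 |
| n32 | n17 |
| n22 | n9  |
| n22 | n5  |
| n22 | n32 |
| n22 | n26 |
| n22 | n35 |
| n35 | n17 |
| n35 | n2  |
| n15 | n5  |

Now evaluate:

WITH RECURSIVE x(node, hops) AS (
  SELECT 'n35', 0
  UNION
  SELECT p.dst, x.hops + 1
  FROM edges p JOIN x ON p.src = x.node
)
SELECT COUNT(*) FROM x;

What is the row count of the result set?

Base: (n35, hops=0).
Iteration 1: edges from {n35} -> (n17, hops=1), (n2, hops=1).
Iteration 2: no outgoing edges from {n17,n2}; recursion stops.
Total rows emitted: 3.

3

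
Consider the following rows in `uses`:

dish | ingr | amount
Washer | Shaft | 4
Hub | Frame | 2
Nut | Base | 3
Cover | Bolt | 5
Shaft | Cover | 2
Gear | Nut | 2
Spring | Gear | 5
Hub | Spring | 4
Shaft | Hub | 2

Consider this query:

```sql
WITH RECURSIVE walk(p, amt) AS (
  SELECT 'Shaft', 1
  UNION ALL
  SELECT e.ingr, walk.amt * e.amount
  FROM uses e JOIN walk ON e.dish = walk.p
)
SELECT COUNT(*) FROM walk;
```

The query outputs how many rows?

Base: (Shaft, amt=1).
Iteration 1: components of {Shaft} -> Cover = 1*2 = 2, Hub = 1*2 = 2.
Iteration 2: components of {Cover,Hub} -> Bolt = 2*5 = 10, Frame = 2*2 = 4, Spring = 2*4 = 8.
Iteration 3: components of {Bolt,Frame,Spring} -> Gear = 8*5 = 40.
Iteration 4: components of {Gear} -> Nut = 40*2 = 80.
Iteration 5: components of {Nut} -> Base = 80*3 = 240.
Iteration 6: no further components; recursion stops.
Total rows emitted: 9.

9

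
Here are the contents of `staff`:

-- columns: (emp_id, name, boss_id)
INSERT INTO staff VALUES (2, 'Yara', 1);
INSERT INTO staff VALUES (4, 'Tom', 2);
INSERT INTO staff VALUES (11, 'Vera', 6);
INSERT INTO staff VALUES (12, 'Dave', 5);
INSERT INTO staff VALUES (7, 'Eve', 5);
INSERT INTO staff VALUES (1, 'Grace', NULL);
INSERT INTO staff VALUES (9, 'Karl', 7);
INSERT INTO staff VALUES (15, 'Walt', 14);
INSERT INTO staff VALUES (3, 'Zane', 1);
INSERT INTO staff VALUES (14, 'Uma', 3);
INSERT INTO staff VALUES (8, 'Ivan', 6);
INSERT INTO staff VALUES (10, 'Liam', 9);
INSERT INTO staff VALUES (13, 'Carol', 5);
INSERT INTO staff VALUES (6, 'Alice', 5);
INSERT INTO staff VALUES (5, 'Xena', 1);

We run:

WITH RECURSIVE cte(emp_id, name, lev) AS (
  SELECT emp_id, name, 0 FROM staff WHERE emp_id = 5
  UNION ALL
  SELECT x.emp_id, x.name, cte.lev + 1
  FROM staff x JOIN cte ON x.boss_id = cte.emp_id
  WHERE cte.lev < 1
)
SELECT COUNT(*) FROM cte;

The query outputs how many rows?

5

Base: emp_id=5 (Xena) at lev 0.
Iteration 1: rows with boss_id in {5} -> Alice (id 6, lev 1), Eve (id 7, lev 1), Dave (id 12, lev 1), Carol (id 13, lev 1).
Iteration 2: lev < 1 fails for all current rows; recursion stops.
Total rows emitted: 5.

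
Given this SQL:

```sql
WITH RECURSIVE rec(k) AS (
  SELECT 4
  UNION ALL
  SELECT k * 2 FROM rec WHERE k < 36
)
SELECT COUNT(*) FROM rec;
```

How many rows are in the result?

Base: k=4.
Iteration 1: 4 < 36 holds -> k = 4 * 2 = 8.
Iteration 2: 8 < 36 holds -> k = 8 * 2 = 16.
Iteration 3: 16 < 36 holds -> k = 16 * 2 = 32.
Iteration 4: 32 < 36 holds -> k = 32 * 2 = 64.
Iteration 5: 64 < 36 fails; recursion stops.
Total rows emitted: 5.

5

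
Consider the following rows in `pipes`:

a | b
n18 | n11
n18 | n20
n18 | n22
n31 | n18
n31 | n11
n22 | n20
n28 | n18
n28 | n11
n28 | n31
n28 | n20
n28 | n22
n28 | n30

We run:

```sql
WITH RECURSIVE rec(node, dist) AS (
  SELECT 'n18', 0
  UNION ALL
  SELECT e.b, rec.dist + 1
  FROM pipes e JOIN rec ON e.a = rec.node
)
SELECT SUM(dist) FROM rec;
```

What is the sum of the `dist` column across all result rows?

Base: (n18, dist=0).
Iteration 1: edges from {n18} -> (n11, dist=1), (n20, dist=1), (n22, dist=1).
Iteration 2: edges from {n11,n20,n22} -> (n20, dist=2).
Iteration 3: no outgoing edges from {n20}; recursion stops.
SUM(dist) = 0 + 1 + 1 + 1 + 2 = 5.

5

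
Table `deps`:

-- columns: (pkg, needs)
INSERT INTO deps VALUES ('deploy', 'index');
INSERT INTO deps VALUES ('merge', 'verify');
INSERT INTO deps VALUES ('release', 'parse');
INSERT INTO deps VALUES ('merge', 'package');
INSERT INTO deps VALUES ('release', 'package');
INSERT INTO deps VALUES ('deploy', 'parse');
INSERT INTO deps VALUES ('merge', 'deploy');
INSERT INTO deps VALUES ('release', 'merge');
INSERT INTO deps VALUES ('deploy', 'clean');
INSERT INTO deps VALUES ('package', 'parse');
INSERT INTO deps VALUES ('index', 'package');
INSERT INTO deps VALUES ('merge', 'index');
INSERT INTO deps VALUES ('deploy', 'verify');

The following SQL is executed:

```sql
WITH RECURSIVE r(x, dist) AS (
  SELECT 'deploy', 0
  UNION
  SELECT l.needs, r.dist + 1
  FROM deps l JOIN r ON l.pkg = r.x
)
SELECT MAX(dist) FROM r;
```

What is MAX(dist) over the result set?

3

Base: (deploy, dist=0).
Iteration 1: edges from {deploy} -> (clean, dist=1), (index, dist=1), (parse, dist=1), (verify, dist=1).
Iteration 2: edges from {clean,index,parse,verify} -> (package, dist=2).
Iteration 3: edges from {package} -> (parse, dist=3).
Iteration 4: no outgoing edges from {parse}; recursion stops.
dist values: 0, 1, 1, 1, 1, 2, 3; the maximum is 3.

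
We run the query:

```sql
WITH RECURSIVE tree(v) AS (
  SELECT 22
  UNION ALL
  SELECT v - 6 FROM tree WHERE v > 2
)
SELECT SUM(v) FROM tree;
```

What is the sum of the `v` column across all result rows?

Base: v=22.
Iteration 1: 22 > 2 holds -> v = 22 - 6 = 16.
Iteration 2: 16 > 2 holds -> v = 16 - 6 = 10.
Iteration 3: 10 > 2 holds -> v = 10 - 6 = 4.
Iteration 4: 4 > 2 holds -> v = 4 - 6 = -2.
Iteration 5: -2 > 2 fails; recursion stops.
SUM(v) = 22 + 16 + 10 + 4 + -2 = 50.

50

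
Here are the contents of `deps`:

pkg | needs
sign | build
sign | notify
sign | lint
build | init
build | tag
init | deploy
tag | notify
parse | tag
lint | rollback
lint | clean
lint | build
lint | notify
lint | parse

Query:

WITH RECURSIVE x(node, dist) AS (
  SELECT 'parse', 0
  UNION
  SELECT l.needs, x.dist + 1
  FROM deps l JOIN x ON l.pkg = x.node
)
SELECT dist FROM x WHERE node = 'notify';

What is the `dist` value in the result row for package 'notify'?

Base: (parse, dist=0).
Iteration 1: edges from {parse} -> (tag, dist=1).
Iteration 2: edges from {tag} -> (notify, dist=2).
Iteration 3: no outgoing edges from {notify}; recursion stops.

2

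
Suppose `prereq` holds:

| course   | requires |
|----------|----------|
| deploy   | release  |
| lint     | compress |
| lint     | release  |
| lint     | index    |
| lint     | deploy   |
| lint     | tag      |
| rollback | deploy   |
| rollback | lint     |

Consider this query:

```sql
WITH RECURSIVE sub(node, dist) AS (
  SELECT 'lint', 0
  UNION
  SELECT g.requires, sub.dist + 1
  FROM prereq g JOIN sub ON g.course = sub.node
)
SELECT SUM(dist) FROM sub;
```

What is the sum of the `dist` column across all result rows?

7

Base: (lint, dist=0).
Iteration 1: edges from {lint} -> (compress, dist=1), (deploy, dist=1), (index, dist=1), (release, dist=1), (tag, dist=1).
Iteration 2: edges from {compress,deploy,index,release,tag} -> (release, dist=2).
Iteration 3: no outgoing edges from {release}; recursion stops.
SUM(dist) = 0 + 1 + 1 + 1 + 1 + 1 + 2 = 7.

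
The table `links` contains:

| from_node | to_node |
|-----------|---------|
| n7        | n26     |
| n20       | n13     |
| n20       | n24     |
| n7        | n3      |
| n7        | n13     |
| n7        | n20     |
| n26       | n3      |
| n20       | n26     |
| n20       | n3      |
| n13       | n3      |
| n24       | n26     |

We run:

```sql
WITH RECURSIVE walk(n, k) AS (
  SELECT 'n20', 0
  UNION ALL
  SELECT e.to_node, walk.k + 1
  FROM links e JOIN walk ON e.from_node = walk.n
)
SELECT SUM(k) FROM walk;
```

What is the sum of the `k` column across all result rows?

Base: (n20, k=0).
Iteration 1: edges from {n20} -> (n13, k=1), (n24, k=1), (n26, k=1), (n3, k=1).
Iteration 2: edges from {n13,n24,n26,n3} -> (n26, k=2), (n3, k=2) x2. [UNION ALL keeps all 3 new rows, including repeats]
Iteration 3: edges from {n26,n3} -> (n3, k=3).
Iteration 4: no outgoing edges from {n3}; recursion stops.
SUM(k) = 0 + 1 + 1 + 1 + 1 + 2 + 2 + 2 + 3 = 13.

13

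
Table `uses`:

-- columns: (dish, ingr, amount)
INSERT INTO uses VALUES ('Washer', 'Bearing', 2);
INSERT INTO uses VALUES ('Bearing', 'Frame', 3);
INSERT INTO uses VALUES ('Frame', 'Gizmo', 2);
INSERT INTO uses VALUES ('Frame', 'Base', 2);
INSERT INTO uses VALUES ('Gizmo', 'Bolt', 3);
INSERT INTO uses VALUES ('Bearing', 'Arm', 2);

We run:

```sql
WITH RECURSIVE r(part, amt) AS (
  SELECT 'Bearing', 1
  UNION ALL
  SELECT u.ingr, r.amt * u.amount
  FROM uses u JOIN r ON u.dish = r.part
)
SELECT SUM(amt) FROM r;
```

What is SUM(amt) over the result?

Base: (Bearing, amt=1).
Iteration 1: components of {Bearing} -> Arm = 1*2 = 2, Frame = 1*3 = 3.
Iteration 2: components of {Arm,Frame} -> Base = 3*2 = 6, Gizmo = 3*2 = 6.
Iteration 3: components of {Base,Gizmo} -> Bolt = 6*3 = 18.
Iteration 4: no further components; recursion stops.
SUM(amt) = 1 + 3 + 2 + 6 + 6 + 18 = 36.

36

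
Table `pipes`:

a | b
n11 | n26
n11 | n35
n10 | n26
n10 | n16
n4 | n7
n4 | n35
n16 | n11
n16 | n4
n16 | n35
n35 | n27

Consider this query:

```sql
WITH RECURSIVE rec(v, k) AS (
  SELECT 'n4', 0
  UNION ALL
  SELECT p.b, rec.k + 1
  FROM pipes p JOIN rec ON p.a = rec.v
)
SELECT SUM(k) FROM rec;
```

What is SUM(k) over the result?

4

Base: (n4, k=0).
Iteration 1: edges from {n4} -> (n35, k=1), (n7, k=1).
Iteration 2: edges from {n35,n7} -> (n27, k=2).
Iteration 3: no outgoing edges from {n27}; recursion stops.
SUM(k) = 0 + 1 + 1 + 2 = 4.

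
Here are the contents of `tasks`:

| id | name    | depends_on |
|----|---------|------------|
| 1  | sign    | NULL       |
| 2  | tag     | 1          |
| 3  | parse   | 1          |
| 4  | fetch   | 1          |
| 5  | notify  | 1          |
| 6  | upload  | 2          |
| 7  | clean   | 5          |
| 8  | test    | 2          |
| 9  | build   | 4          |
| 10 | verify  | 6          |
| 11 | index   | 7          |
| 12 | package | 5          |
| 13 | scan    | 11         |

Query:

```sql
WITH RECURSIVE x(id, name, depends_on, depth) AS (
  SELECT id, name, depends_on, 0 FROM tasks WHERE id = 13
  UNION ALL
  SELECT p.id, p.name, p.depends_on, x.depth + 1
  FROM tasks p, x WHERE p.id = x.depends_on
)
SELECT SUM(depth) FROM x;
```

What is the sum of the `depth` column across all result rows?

10

Base: id=13 (scan), depends_on=11, depth 0.
Iteration 1: join on id=11 -> index (id 11, depends_on=7, depth 1).
Iteration 2: join on id=7 -> clean (id 7, depends_on=5, depth 2).
Iteration 3: join on id=5 -> notify (id 5, depends_on=1, depth 3).
Iteration 4: join on id=1 -> sign (id 1, depends_on=NULL, depth 4).
Iteration 5: depends_on is NULL; no match; recursion stops.
SUM(depth) = 0 + 1 + 2 + 3 + 4 = 10.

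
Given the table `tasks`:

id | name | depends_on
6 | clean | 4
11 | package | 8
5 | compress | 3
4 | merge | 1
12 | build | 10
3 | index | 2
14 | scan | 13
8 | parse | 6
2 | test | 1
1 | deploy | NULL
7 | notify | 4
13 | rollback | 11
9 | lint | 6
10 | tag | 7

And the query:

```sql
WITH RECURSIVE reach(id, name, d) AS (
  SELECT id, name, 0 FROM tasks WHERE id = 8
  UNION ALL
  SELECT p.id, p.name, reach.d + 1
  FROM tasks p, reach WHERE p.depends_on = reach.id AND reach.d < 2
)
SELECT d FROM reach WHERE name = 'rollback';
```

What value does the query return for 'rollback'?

2

Base: id=8 (parse) at d 0.
Iteration 1: rows with depends_on in {8} -> package (id 11, d 1).
Iteration 2: rows with depends_on in {11} -> rollback (id 13, d 2).
Iteration 3: d < 2 fails for all current rows; recursion stops.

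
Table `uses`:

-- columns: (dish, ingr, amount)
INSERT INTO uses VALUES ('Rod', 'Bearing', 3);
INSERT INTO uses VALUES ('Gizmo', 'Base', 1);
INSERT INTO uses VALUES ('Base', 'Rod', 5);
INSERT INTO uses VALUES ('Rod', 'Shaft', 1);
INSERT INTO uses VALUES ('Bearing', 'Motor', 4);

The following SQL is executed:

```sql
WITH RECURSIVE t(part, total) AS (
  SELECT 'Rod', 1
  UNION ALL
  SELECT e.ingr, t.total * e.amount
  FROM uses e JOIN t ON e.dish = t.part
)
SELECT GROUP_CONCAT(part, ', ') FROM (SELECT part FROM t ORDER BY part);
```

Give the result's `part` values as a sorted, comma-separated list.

Bearing, Motor, Rod, Shaft

Base: (Rod, total=1).
Iteration 1: components of {Rod} -> Bearing = 1*3 = 3, Shaft = 1*1 = 1.
Iteration 2: components of {Bearing,Shaft} -> Motor = 3*4 = 12.
Iteration 3: no further components; recursion stops.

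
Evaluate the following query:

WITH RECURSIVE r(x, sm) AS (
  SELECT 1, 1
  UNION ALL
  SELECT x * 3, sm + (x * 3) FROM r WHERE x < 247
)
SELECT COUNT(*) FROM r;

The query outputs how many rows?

7

Base: x=1, sm=1.
Iteration 1: 1 < 247 holds -> x = 1 * 3 = 3, sm = 1 + 3 = 4.
Iteration 2: 3 < 247 holds -> x = 3 * 3 = 9, sm = 4 + 9 = 13.
Iteration 3: 9 < 247 holds -> x = 9 * 3 = 27, sm = 13 + 27 = 40.
Iteration 4: 27 < 247 holds -> x = 27 * 3 = 81, sm = 40 + 81 = 121.
Iteration 5: 81 < 247 holds -> x = 81 * 3 = 243, sm = 121 + 243 = 364.
Iteration 6: 243 < 247 holds -> x = 243 * 3 = 729, sm = 364 + 729 = 1093.
Iteration 7: 729 < 247 fails; recursion stops.
Total rows emitted: 7.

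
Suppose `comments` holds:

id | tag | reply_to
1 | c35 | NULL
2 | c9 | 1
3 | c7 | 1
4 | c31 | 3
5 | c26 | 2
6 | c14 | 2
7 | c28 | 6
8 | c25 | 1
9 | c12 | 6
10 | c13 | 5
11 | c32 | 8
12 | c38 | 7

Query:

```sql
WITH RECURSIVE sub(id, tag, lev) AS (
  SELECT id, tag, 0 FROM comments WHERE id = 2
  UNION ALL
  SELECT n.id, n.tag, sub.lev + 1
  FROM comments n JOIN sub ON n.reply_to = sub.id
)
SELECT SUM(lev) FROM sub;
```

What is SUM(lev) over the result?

Base: id=2 (c9) at lev 0.
Iteration 1: rows with reply_to in {2} -> c26 (id 5, lev 1), c14 (id 6, lev 1).
Iteration 2: rows with reply_to in {5,6} -> c28 (id 7, lev 2), c12 (id 9, lev 2), c13 (id 10, lev 2).
Iteration 3: rows with reply_to in {7,9,10} -> c38 (id 12, lev 3).
Iteration 4: no rows with reply_to in {12}; recursion stops.
SUM(lev) = 0 + 1 + 1 + 2 + 2 + 2 + 3 = 11.

11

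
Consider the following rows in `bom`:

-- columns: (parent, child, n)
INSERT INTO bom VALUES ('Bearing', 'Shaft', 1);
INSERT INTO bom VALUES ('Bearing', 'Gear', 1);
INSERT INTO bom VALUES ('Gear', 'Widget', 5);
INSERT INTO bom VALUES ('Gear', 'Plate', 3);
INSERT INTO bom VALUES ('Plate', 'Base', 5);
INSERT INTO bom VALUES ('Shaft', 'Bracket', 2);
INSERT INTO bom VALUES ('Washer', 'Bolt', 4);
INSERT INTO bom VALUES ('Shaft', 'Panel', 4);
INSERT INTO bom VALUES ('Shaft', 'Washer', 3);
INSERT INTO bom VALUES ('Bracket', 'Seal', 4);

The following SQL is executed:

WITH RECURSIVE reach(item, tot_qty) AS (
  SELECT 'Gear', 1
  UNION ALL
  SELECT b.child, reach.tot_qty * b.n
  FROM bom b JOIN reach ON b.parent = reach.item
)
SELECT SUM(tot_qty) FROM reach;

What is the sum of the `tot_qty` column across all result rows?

Base: (Gear, tot_qty=1).
Iteration 1: components of {Gear} -> Plate = 1*3 = 3, Widget = 1*5 = 5.
Iteration 2: components of {Plate,Widget} -> Base = 3*5 = 15.
Iteration 3: no further components; recursion stops.
SUM(tot_qty) = 1 + 3 + 5 + 15 = 24.

24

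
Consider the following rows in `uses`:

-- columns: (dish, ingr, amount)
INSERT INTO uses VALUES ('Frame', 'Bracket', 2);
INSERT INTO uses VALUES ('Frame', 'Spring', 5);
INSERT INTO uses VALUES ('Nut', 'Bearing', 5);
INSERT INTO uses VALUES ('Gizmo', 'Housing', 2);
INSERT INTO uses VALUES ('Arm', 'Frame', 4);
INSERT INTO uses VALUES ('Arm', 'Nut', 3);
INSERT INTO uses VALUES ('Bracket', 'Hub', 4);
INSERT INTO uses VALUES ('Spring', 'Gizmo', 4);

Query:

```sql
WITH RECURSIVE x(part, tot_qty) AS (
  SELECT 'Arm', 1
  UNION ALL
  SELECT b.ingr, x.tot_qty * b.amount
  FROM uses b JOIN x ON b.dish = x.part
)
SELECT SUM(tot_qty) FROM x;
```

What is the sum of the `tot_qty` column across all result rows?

323

Base: (Arm, tot_qty=1).
Iteration 1: components of {Arm} -> Frame = 1*4 = 4, Nut = 1*3 = 3.
Iteration 2: components of {Frame,Nut} -> Bearing = 3*5 = 15, Bracket = 4*2 = 8, Spring = 4*5 = 20.
Iteration 3: components of {Bearing,Bracket,Spring} -> Gizmo = 20*4 = 80, Hub = 8*4 = 32.
Iteration 4: components of {Gizmo,Hub} -> Housing = 80*2 = 160.
Iteration 5: no further components; recursion stops.
SUM(tot_qty) = 1 + 4 + 3 + 8 + 20 + 15 + 32 + 80 + 160 = 323.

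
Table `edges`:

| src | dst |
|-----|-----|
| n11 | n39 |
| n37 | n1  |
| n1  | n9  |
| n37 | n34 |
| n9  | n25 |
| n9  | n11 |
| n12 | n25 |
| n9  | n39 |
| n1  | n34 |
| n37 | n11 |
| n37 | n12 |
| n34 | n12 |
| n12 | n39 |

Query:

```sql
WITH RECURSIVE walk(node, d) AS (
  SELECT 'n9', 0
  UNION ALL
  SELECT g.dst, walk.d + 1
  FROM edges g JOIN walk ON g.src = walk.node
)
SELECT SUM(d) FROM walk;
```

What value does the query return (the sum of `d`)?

5

Base: (n9, d=0).
Iteration 1: edges from {n9} -> (n11, d=1), (n25, d=1), (n39, d=1).
Iteration 2: edges from {n11,n25,n39} -> (n39, d=2).
Iteration 3: no outgoing edges from {n39}; recursion stops.
SUM(d) = 0 + 1 + 1 + 1 + 2 = 5.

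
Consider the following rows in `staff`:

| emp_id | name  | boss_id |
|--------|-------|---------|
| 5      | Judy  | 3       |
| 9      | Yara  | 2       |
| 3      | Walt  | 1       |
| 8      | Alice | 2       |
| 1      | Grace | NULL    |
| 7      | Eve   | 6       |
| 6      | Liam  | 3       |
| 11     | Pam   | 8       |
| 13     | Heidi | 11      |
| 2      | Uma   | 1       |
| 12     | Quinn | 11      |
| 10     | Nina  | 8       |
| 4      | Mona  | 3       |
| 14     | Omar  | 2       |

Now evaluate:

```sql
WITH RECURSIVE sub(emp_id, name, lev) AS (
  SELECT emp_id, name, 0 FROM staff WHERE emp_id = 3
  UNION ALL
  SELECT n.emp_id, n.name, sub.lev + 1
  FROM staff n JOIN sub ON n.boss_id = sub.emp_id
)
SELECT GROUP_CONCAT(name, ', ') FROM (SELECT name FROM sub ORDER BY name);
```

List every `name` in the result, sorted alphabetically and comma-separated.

Eve, Judy, Liam, Mona, Walt

Base: emp_id=3 (Walt) at lev 0.
Iteration 1: rows with boss_id in {3} -> Mona (id 4, lev 1), Judy (id 5, lev 1), Liam (id 6, lev 1).
Iteration 2: rows with boss_id in {4,5,6} -> Eve (id 7, lev 2).
Iteration 3: no rows with boss_id in {7}; recursion stops.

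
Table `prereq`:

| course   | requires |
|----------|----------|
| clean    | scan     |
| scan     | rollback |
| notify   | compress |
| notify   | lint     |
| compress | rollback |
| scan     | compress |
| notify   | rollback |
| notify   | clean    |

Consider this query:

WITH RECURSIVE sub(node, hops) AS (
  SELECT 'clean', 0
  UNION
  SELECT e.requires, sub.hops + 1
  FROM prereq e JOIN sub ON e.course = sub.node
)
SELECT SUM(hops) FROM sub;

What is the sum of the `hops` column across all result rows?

Base: (clean, hops=0).
Iteration 1: edges from {clean} -> (scan, hops=1).
Iteration 2: edges from {scan} -> (compress, hops=2), (rollback, hops=2).
Iteration 3: edges from {compress,rollback} -> (rollback, hops=3).
Iteration 4: no outgoing edges from {rollback}; recursion stops.
SUM(hops) = 0 + 1 + 2 + 2 + 3 = 8.

8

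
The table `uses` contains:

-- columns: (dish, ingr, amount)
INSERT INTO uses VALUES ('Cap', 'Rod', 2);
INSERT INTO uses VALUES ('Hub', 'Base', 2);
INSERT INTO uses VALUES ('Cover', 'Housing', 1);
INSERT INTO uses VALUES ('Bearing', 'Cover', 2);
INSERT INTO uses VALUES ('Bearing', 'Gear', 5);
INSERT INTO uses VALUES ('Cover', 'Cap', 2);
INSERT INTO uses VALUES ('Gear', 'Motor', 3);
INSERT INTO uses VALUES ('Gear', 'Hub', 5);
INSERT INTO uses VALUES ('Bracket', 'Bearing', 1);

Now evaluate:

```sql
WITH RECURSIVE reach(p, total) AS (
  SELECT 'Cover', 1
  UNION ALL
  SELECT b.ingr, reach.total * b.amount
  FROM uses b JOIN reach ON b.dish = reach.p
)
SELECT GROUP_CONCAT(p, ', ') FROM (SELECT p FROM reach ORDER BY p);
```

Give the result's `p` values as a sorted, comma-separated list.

Base: (Cover, total=1).
Iteration 1: components of {Cover} -> Cap = 1*2 = 2, Housing = 1*1 = 1.
Iteration 2: components of {Cap,Housing} -> Rod = 2*2 = 4.
Iteration 3: no further components; recursion stops.

Cap, Cover, Housing, Rod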